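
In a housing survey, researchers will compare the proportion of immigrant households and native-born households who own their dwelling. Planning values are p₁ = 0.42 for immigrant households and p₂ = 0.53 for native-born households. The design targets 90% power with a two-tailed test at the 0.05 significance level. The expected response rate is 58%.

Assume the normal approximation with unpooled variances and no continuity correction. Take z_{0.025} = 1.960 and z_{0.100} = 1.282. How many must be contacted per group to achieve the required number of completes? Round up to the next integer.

n = (z_{α/2} + z_β)² · [p₁(1−p₁) + p₂(1−p₂)] / (p₁ − p₂)²
  = (1.960 + 1.282)² · (0.42·0.58 + 0.53·0.47) / (-0.11)²
  = (3.242)² · (0.2436 + 0.2491) / 0.0121
  = 10.5106 · 0.4927 / 0.0121
  = 427.98
Adjust for 58% response: 427.98 / 0.58 = 737.90.
Round up → n = 738 per group.

n = 738 per group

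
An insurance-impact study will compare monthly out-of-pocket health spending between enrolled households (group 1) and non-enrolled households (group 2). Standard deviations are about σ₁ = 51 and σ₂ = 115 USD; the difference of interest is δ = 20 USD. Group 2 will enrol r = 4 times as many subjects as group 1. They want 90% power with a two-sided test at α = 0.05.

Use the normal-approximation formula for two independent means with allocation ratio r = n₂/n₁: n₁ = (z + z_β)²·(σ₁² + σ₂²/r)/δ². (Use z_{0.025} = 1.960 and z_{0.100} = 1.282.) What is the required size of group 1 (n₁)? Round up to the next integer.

n₁ = 156

n₁ = (z_{α/2} + z_β)² · (σ₁² + σ₂²/r) / δ²
   = (1.960 + 1.282)² · (51² + 115²/4) / 20²
   = 10.5106 · (2601 + 3306.2) / 400
   = 10.5106 · 5907.2 / 400
   = 155.22
Round up → n₁ = 156; n₂ = r·n₁ = 4 × 156 = 624.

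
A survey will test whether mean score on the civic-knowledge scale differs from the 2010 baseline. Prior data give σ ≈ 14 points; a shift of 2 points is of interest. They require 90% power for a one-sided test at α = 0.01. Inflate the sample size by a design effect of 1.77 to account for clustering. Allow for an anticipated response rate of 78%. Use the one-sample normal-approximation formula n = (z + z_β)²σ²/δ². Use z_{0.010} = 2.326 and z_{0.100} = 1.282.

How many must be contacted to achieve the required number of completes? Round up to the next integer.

n = (z_α + z_β)² · σ² / δ²
  = (2.326 + 1.282)² · 14² / 2²
  = 13.0177 · 196 / 4
  = 637.87
Design effect: 1.77 × 637.87 = 1129.02.
Adjust for 78% response: 1129.02 / 0.78 = 1447.46.
Round up → n = 1448.

n = 1448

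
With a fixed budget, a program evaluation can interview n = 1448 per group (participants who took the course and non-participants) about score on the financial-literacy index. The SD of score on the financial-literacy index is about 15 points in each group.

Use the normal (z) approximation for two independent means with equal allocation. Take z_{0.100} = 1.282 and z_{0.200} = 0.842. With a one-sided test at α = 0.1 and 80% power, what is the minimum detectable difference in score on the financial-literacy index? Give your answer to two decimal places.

Minimum detectable difference ≈ 1.18 points

δ = (z_α + z_β) · √((σ₁²+σ₂²)/n)
  = (1.282 + 0.842) · √(450/1448)
  = 2.124 · √0.31077
  = 2.124 · 0.5575
  = 1.1841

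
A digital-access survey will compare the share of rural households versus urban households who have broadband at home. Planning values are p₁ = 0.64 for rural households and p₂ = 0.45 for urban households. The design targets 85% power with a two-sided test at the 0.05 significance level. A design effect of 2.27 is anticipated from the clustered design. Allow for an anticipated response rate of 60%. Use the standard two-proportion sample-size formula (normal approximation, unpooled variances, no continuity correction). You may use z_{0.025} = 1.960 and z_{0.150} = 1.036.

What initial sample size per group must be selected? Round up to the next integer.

n = 450 per group

n = (z_{α/2} + z_β)² · [p₁(1−p₁) + p₂(1−p₂)] / (p₁ − p₂)²
  = (1.960 + 1.036)² · (0.64·0.36 + 0.45·0.55) / (0.19)²
  = (2.996)² · (0.2304 + 0.2475) / 0.0361
  = 8.9760 · 0.4779 / 0.0361
  = 118.83
Design effect: 2.27 × 118.83 = 269.74.
Adjust for 60% response: 269.74 / 0.60 = 449.56.
Round up → n = 450 per group.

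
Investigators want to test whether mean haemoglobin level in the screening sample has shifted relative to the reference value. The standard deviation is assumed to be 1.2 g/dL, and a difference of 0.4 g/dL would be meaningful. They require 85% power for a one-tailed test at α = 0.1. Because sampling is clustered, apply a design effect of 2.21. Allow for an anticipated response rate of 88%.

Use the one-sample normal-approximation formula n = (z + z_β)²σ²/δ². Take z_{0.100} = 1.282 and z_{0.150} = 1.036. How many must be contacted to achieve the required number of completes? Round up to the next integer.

n = 122

n = (z_α + z_β)² · σ² / δ²
  = (1.282 + 1.036)² · 1.2² / 0.4²
  = 5.3731 · 1.44 / 0.16
  = 48.36
Design effect: 2.21 × 48.36 = 106.87.
Adjust for 88% response: 106.87 / 0.88 = 121.44.
Round up → n = 122.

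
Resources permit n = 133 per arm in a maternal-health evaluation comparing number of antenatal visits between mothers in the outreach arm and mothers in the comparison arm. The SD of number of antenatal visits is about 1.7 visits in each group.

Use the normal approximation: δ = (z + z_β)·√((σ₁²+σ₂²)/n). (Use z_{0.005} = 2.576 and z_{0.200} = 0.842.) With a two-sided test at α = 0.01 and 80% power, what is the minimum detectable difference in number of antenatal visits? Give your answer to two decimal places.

Minimum detectable difference ≈ 0.71 visits

δ = (z_{α/2} + z_β) · √((σ₁²+σ₂²)/n)
  = (2.576 + 0.842) · √(5.78/133)
  = 3.418 · √0.04346
  = 3.418 · 0.2085
  = 0.7125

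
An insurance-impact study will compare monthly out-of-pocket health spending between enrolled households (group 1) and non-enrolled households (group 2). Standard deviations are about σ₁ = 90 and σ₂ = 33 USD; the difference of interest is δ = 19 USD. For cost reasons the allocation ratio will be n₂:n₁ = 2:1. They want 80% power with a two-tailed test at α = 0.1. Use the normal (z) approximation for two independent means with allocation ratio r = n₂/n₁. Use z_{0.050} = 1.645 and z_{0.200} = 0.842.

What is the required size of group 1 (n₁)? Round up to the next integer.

n₁ = (z_{α/2} + z_β)² · (σ₁² + σ₂²/r) / δ²
   = (1.645 + 0.842)² · (90² + 33²/2) / 19²
   = 6.1852 · (8100 + 544.5) / 361
   = 6.1852 · 8644.5 / 361
   = 148.11
Round up → n₁ = 149; n₂ = r·n₁ = 2 × 149 = 298.

n₁ = 149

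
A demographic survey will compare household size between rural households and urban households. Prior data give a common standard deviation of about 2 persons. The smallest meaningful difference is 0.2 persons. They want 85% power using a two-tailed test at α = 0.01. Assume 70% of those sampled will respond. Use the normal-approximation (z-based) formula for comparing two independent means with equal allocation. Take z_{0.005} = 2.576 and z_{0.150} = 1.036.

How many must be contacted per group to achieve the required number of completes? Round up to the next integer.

n = (z_{α/2} + z_β)² · (σ₁² + σ₂²) / δ²
  = (2.576 + 1.036)² · (2·2² = 8) / 0.2²
  = 13.0465 · 8 / 0.04
  = 2609.31
Adjust for 70% response: 2609.31 / 0.70 = 3727.58.
Round up → n = 3728 per group.

n = 3728 per group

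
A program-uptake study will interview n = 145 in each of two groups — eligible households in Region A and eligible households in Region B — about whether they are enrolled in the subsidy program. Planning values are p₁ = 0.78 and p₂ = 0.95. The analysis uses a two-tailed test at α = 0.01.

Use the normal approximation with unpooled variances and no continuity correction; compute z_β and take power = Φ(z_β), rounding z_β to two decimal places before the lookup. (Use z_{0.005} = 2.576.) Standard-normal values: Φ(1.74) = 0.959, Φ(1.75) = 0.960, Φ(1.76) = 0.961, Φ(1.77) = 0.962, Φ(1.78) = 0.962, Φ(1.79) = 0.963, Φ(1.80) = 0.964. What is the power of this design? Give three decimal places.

z_β = |p₁−p₂|·√(n/[p₁q₁+p₂q₂]) − z_{α/2}
    = 0.17 · √(145/0.2191) − 2.576
    = 0.17 · 25.7254 − 2.576
    = 4.3733 − 2.576 = 1.7973 → 1.80
Power = Φ(1.80) = 0.964.

Power ≈ 0.964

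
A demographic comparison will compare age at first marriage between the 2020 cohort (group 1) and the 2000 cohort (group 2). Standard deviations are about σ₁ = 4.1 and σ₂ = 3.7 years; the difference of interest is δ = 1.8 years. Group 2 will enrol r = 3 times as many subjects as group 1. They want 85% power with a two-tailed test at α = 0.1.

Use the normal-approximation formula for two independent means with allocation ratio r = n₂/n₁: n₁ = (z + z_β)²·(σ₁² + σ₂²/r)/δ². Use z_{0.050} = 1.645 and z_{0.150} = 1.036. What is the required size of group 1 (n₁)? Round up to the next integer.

n₁ = 48

n₁ = (z_{α/2} + z_β)² · (σ₁² + σ₂²/r) / δ²
   = (1.645 + 1.036)² · (4.1² + 3.7²/3) / 1.8²
   = 7.1878 · (16.81 + 4.5633) / 3.24
   = 7.1878 · 21.3733 / 3.24
   = 47.42
Round up → n₁ = 48; n₂ = r·n₁ = 3 × 48 = 144.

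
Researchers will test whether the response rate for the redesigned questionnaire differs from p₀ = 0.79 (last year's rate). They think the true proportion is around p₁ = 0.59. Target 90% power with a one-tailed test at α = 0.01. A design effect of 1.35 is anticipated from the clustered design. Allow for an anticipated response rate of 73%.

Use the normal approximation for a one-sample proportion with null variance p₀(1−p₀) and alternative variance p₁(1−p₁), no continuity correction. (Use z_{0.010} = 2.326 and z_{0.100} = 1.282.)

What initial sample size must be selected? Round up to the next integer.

n = [z_α·√(p₀q₀) + z_β·√(p₁q₁)]² / (p₁ − p₀)²
  = [2.326·√(0.79·0.21) + 1.282·√(0.59·0.41)]² / (-0.20)²
  = [2.326·0.4073 + 1.282·0.4918]² / 0.0400
  = [1.5779]² / 0.0400
  = 62.25
Design effect: 1.35 × 62.25 = 84.03.
Adjust for 73% response: 84.03 / 0.73 = 115.11.
Round up → n = 116.

n = 116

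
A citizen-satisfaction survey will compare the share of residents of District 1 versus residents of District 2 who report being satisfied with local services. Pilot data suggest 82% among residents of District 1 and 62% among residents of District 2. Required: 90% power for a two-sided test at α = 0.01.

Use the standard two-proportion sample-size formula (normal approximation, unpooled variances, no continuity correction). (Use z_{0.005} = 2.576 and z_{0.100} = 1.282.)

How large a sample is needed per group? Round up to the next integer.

n = 143 per group

n = (z_{α/2} + z_β)² · [p₁(1−p₁) + p₂(1−p₂)] / (p₁ − p₂)²
  = (2.576 + 1.282)² · (0.82·0.18 + 0.62·0.38) / (0.20)²
  = (3.858)² · (0.1476 + 0.2356) / 0.0400
  = 14.8842 · 0.3832 / 0.0400
  = 142.59
Round up → n = 143 per group.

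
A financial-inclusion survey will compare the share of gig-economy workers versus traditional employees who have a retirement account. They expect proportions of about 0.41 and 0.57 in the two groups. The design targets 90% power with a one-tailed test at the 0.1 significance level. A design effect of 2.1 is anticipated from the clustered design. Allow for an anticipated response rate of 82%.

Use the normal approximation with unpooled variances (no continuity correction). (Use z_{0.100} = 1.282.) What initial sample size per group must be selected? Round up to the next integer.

n = 321 per group

n = (z_α + z_β)² · [p₁(1−p₁) + p₂(1−p₂)] / (p₁ − p₂)²
  = (1.282 + 1.282)² · (0.41·0.59 + 0.57·0.43) / (-0.16)²
  = (2.564)² · (0.2419 + 0.2451) / 0.0256
  = 6.5741 · 0.4870 / 0.0256
  = 125.06
Design effect: 2.1 × 125.06 = 262.63.
Adjust for 82% response: 262.63 / 0.82 = 320.28.
Round up → n = 321 per group.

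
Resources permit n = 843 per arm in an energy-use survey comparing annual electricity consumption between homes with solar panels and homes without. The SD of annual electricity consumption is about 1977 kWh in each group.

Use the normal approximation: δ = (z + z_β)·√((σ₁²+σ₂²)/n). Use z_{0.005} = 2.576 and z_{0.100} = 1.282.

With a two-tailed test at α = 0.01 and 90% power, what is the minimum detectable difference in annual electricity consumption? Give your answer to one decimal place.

δ = (z_{α/2} + z_β) · √((σ₁²+σ₂²)/n)
  = (2.576 + 1.282) · √(7817058/843)
  = 3.858 · √9272.9
  = 3.858 · 96.2959
  = 371.5097

Minimum detectable difference ≈ 371.5 kWh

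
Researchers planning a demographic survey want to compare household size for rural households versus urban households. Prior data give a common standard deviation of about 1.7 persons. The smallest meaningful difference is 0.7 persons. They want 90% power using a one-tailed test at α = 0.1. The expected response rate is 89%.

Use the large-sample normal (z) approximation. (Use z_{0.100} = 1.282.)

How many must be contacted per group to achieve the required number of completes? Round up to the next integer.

n = (z_α + z_β)² · (σ₁² + σ₂²) / δ²
  = (1.282 + 1.282)² · (2·1.7² = 5.78) / 0.7²
  = 6.5741 · 5.78 / 0.49
  = 77.55
Adjust for 89% response: 77.55 / 0.89 = 87.13.
Round up → n = 88 per group.

n = 88 per group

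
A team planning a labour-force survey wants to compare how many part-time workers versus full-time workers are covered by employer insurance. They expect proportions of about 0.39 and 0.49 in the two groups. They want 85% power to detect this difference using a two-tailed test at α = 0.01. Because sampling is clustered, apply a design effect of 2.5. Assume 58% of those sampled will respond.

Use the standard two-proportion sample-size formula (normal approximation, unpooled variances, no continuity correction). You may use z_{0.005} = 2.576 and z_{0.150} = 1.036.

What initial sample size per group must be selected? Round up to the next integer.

n = (z_{α/2} + z_β)² · [p₁(1−p₁) + p₂(1−p₂)] / (p₁ − p₂)²
  = (2.576 + 1.036)² · (0.39·0.61 + 0.49·0.51) / (-0.10)²
  = (3.612)² · (0.2379 + 0.2499) / 0.0100
  = 13.0465 · 0.4878 / 0.0100
  = 636.41
Design effect: 2.5 × 636.41 = 1591.03.
Adjust for 58% response: 1591.03 / 0.58 = 2743.15.
Round up → n = 2744 per group.

n = 2744 per group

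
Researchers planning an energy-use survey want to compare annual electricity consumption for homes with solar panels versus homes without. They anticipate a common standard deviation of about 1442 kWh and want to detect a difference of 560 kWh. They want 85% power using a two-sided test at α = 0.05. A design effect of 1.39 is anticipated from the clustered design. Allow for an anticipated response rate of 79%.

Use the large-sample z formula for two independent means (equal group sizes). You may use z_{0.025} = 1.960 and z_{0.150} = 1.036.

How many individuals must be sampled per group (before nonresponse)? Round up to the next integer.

n = 210 per group

n = (z_{α/2} + z_β)² · (σ₁² + σ₂²) / δ²
  = (1.960 + 1.036)² · (2·1442² = 4158728) / 560²
  = 8.9760 · 4158728 / 313600
  = 119.03
Design effect: 1.39 × 119.03 = 165.46.
Adjust for 79% response: 165.46 / 0.79 = 209.44.
Round up → n = 210 per group.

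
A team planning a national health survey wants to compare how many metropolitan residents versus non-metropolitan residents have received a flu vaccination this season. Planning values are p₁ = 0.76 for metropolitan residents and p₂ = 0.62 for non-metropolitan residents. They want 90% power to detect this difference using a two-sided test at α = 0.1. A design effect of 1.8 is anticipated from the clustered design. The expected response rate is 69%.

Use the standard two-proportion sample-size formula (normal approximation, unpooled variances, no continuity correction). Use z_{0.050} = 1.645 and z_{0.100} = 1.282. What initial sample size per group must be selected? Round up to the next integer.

n = 477 per group

n = (z_{α/2} + z_β)² · [p₁(1−p₁) + p₂(1−p₂)] / (p₁ − p₂)²
  = (1.645 + 1.282)² · (0.76·0.24 + 0.62·0.38) / (0.14)²
  = (2.927)² · (0.1824 + 0.2356) / 0.0196
  = 8.5673 · 0.4180 / 0.0196
  = 182.71
Design effect: 1.8 × 182.71 = 328.88.
Adjust for 69% response: 328.88 / 0.69 = 476.64.
Round up → n = 477 per group.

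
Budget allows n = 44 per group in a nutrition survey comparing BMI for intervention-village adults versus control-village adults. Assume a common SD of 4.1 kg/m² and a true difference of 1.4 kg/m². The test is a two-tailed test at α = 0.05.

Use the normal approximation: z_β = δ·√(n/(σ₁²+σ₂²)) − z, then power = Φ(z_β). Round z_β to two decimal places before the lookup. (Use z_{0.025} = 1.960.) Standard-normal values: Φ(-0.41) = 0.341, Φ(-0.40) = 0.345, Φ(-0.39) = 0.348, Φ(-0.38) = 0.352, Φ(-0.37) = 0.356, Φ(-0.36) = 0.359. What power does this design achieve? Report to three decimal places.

Power ≈ 0.359

z_β = δ·√(n/(σ₁²+σ₂²)) − z_{α/2}
    = 1.4 · √(44/33.62) − 1.960
    = 1.4 · 1.14400 − 1.960
    = 1.6016 − 1.960 = -0.3584 → -0.36
Power = Φ(-0.36) = 0.359.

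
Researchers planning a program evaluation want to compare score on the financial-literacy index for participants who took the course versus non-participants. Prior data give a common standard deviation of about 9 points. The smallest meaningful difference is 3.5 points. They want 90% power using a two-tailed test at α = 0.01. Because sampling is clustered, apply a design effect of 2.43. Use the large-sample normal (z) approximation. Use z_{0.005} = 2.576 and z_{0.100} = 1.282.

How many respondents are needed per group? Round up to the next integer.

n = 479 per group

n = (z_{α/2} + z_β)² · (σ₁² + σ₂²) / δ²
  = (2.576 + 1.282)² · (2·9² = 162) / 3.5²
  = 14.8842 · 162 / 12.25
  = 196.84
Design effect: 2.43 × 196.84 = 478.31.
Round up → n = 479 per group.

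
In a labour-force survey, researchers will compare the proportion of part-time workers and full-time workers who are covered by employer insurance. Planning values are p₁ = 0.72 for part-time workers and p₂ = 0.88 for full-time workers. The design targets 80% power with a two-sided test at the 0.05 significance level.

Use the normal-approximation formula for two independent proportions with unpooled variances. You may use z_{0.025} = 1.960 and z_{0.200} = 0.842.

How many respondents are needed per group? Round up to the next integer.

n = 95 per group

n = (z_{α/2} + z_β)² · [p₁(1−p₁) + p₂(1−p₂)] / (p₁ − p₂)²
  = (1.960 + 0.842)² · (0.72·0.28 + 0.88·0.12) / (-0.16)²
  = (2.802)² · (0.2016 + 0.1056) / 0.0256
  = 7.8512 · 0.3072 / 0.0256
  = 94.21
Round up → n = 95 per group.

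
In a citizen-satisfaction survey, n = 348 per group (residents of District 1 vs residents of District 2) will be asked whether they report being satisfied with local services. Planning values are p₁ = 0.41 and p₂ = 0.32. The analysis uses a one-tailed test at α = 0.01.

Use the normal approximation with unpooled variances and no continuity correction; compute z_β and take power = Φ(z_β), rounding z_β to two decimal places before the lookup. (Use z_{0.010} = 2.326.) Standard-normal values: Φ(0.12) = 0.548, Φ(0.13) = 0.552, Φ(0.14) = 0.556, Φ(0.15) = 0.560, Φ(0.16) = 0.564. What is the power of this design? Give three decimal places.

z_β = |p₁−p₂|·√(n/[p₁q₁+p₂q₂]) − z_α
    = 0.09 · √(348/0.4595) − 2.326
    = 0.09 · 27.5199 − 2.326
    = 2.4768 − 2.326 = 0.1508 → 0.15
Power = Φ(0.15) = 0.560.

Power ≈ 0.560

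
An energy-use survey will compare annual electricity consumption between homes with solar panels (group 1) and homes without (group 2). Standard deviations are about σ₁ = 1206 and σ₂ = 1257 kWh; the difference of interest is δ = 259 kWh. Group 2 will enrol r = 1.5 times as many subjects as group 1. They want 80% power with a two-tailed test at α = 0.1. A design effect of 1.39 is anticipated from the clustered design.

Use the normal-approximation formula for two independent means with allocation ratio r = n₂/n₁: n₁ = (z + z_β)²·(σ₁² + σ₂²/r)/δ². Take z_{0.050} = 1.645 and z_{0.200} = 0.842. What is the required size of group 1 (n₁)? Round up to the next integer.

n₁ = (z_{α/2} + z_β)² · (σ₁² + σ₂²/r) / δ²
   = (1.645 + 0.842)² · (1206² + 1257²/1.5) / 259²
   = 6.1852 · (1454436 + 1053366) / 67081
   = 6.1852 · 2507802 / 67081
   = 231.23
Design effect: 1.39 × 231.23 = 321.41.
Round up → n₁ = 322; n₂ = r·n₁ = 1.5 × 322 = 483.

n₁ = 322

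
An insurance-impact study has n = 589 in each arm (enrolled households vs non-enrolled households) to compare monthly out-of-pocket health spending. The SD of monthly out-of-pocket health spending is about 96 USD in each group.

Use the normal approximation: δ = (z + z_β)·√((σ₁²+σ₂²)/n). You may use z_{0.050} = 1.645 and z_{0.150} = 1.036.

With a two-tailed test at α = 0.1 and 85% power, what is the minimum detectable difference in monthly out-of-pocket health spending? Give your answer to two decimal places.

Minimum detectable difference ≈ 15.00 USD

δ = (z_{α/2} + z_β) · √((σ₁²+σ₂²)/n)
  = (1.645 + 1.036) · √(18432/589)
  = 2.681 · √31.2937
  = 2.681 · 5.5941
  = 14.9977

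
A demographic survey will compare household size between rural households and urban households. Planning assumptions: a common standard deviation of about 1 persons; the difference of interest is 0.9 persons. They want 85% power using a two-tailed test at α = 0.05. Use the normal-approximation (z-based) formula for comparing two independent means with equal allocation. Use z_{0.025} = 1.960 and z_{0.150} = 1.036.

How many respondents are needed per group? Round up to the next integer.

n = (z_{α/2} + z_β)² · (σ₁² + σ₂²) / δ²
  = (1.960 + 1.036)² · (2·1² = 2) / 0.9²
  = 8.9760 · 2 / 0.81
  = 22.16
Round up → n = 23 per group.

n = 23 per group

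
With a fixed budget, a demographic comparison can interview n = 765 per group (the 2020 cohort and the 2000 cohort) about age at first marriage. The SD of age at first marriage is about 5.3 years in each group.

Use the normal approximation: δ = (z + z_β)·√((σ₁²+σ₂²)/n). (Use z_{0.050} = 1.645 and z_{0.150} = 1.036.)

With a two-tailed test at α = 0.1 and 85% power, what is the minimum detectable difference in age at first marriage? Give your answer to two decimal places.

Minimum detectable difference ≈ 0.73 years

δ = (z_{α/2} + z_β) · √((σ₁²+σ₂²)/n)
  = (1.645 + 1.036) · √(56.18/765)
  = 2.681 · √0.07344
  = 2.681 · 0.2710
  = 0.7265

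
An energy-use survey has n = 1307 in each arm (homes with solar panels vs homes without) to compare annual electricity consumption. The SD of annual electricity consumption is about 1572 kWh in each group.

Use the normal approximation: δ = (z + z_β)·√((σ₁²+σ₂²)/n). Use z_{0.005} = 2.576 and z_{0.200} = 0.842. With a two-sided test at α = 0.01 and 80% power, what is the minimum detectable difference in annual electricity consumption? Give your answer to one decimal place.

δ = (z_{α/2} + z_β) · √((σ₁²+σ₂²)/n)
  = (2.576 + 0.842) · √(4942368/1307)
  = 3.418 · √3781.5
  = 3.418 · 61.4936
  = 210.1850

Minimum detectable difference ≈ 210.2 kWh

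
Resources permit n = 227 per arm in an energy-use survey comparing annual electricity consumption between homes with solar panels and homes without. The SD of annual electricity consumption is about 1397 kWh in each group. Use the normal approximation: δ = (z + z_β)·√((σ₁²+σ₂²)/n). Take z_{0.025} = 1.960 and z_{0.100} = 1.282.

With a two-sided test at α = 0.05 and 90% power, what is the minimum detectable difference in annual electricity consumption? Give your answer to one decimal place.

δ = (z_{α/2} + z_β) · √((σ₁²+σ₂²)/n)
  = (1.960 + 1.282) · √(3903218/227)
  = 3.242 · √17194.8
  = 3.242 · 131.1289
  = 425.1199

Minimum detectable difference ≈ 425.1 kWh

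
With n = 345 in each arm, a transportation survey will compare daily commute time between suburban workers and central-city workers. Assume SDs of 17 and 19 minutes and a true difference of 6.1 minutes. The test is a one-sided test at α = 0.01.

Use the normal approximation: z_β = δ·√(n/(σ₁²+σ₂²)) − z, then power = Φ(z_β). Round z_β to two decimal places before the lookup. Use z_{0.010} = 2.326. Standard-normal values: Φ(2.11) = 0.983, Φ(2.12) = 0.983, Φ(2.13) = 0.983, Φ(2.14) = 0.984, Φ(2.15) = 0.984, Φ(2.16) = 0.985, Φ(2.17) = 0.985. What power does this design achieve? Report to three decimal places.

Power ≈ 0.983

z_β = δ·√(n/(σ₁²+σ₂²)) − z_α
    = 6.1 · √(345/650) − 2.326
    = 6.1 · 0.72854 − 2.326
    = 4.4441 − 2.326 = 2.1181 → 2.12
Power = Φ(2.12) = 0.983.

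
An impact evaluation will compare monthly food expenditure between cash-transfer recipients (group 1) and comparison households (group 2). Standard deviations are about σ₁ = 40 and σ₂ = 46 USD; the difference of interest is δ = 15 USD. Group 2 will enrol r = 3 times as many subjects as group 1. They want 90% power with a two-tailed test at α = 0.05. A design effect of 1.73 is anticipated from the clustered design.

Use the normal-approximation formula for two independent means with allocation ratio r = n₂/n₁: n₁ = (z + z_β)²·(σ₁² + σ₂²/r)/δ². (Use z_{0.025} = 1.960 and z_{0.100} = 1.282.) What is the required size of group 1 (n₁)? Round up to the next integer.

n₁ = 187

n₁ = (z_{α/2} + z_β)² · (σ₁² + σ₂²/r) / δ²
   = (1.960 + 1.282)² · (40² + 46²/3) / 15²
   = 10.5106 · (1600 + 705.3333) / 225
   = 10.5106 · 2305.3 / 225
   = 107.69
Design effect: 1.73 × 107.69 = 186.30.
Round up → n₁ = 187; n₂ = r·n₁ = 3 × 187 = 561.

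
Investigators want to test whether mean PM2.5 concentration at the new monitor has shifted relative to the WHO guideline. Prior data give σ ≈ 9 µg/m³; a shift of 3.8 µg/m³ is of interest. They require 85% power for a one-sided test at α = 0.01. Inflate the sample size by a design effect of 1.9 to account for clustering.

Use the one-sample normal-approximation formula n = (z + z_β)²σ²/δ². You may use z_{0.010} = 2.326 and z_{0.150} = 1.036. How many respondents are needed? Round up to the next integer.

n = (z_α + z_β)² · σ² / δ²
  = (2.326 + 1.036)² · 9² / 3.8²
  = 11.3030 · 81 / 14.44
  = 63.40
Design effect: 1.9 × 63.40 = 120.47.
Round up → n = 121.

n = 121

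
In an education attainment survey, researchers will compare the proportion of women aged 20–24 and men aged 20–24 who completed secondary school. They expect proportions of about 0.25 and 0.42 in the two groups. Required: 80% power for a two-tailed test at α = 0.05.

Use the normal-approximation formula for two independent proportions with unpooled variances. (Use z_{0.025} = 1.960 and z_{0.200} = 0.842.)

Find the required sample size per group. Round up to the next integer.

n = 118 per group

n = (z_{α/2} + z_β)² · [p₁(1−p₁) + p₂(1−p₂)] / (p₁ − p₂)²
  = (1.960 + 0.842)² · (0.25·0.75 + 0.42·0.58) / (-0.17)²
  = (2.802)² · (0.1875 + 0.2436) / 0.0289
  = 7.8512 · 0.4311 / 0.0289
  = 117.12
Round up → n = 118 per group.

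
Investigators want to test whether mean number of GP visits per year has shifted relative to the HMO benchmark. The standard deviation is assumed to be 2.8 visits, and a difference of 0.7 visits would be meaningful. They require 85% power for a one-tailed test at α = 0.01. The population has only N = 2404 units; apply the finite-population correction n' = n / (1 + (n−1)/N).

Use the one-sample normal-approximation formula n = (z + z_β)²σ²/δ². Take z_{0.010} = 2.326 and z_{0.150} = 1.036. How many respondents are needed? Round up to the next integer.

n = (z_α + z_β)² · σ² / δ²
  = (2.326 + 1.036)² · 2.8² / 0.7²
  = 11.3030 · 7.84 / 0.49
  = 180.85
Finite-population correction (N = 2404): 180.85 / (1 + (180.85 − 1)/2404) = 168.26.
Round up → n = 169.

n = 169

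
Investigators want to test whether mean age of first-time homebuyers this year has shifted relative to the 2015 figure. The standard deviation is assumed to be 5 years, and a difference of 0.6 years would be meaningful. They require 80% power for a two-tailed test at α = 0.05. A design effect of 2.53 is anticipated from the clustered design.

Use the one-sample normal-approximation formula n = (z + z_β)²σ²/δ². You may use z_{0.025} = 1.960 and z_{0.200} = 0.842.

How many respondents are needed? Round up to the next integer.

n = 1380

n = (z_{α/2} + z_β)² · σ² / δ²
  = (1.960 + 0.842)² · 5² / 0.6²
  = 7.8512 · 25 / 0.36
  = 545.22
Design effect: 2.53 × 545.22 = 1379.41.
Round up → n = 1380.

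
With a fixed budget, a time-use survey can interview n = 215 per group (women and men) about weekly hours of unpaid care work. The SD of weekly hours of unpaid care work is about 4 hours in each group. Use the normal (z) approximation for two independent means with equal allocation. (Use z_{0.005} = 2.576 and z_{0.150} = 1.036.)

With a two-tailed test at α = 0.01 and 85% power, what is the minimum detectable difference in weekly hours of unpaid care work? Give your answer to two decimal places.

Minimum detectable difference ≈ 1.39 hours

δ = (z_{α/2} + z_β) · √((σ₁²+σ₂²)/n)
  = (2.576 + 1.036) · √(32/215)
  = 3.612 · √0.14884
  = 3.612 · 0.3858
  = 1.3935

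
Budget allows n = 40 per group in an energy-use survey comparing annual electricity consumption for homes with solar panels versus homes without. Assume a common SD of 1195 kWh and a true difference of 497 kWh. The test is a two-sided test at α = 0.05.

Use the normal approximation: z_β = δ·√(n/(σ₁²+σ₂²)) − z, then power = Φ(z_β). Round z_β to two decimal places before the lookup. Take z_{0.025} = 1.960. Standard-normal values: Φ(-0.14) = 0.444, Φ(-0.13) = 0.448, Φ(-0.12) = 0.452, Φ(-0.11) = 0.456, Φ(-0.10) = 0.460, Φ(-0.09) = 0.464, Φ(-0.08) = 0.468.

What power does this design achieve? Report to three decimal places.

Power ≈ 0.460

z_β = δ·√(n/(σ₁²+σ₂²)) − z_{α/2}
    = 497 · √(40/2856050) − 1.960
    = 497 · 0.00374 − 1.960
    = 1.8600 − 1.960 = -0.1000 → -0.10
Power = Φ(-0.10) = 0.460.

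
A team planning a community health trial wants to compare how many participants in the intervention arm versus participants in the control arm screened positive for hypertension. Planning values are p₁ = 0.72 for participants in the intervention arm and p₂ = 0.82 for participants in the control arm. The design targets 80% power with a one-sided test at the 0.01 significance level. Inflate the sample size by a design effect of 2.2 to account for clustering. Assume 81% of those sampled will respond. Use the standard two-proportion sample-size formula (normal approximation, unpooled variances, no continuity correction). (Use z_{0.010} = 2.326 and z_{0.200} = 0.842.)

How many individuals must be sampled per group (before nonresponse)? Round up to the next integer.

n = 952 per group

n = (z_α + z_β)² · [p₁(1−p₁) + p₂(1−p₂)] / (p₁ − p₂)²
  = (2.326 + 0.842)² · (0.72·0.28 + 0.82·0.18) / (-0.10)²
  = (3.168)² · (0.2016 + 0.1476) / 0.0100
  = 10.0362 · 0.3492 / 0.0100
  = 350.46
Design effect: 2.2 × 350.46 = 771.02.
Adjust for 81% response: 771.02 / 0.81 = 951.88.
Round up → n = 952 per group.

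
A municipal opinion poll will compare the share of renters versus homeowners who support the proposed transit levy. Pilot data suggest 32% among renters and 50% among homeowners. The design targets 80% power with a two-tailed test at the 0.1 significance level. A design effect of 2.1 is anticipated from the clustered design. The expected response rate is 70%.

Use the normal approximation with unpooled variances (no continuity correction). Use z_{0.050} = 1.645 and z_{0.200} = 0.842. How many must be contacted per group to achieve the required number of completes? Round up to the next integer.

n = (z_{α/2} + z_β)² · [p₁(1−p₁) + p₂(1−p₂)] / (p₁ − p₂)²
  = (1.645 + 0.842)² · (0.32·0.68 + 0.50·0.50) / (-0.18)²
  = (2.487)² · (0.2176 + 0.2500) / 0.0324
  = 6.1852 · 0.4676 / 0.0324
  = 89.26
Design effect: 2.1 × 89.26 = 187.46.
Adjust for 70% response: 187.46 / 0.70 = 267.79.
Round up → n = 268 per group.

n = 268 per group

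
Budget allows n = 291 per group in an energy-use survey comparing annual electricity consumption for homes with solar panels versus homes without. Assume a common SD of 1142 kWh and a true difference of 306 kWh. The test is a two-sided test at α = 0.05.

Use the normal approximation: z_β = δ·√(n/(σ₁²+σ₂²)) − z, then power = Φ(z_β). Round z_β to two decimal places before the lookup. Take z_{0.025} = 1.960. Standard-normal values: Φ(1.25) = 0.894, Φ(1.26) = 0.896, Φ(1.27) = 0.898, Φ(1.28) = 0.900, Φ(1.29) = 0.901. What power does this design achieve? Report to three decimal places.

Power ≈ 0.898

z_β = δ·√(n/(σ₁²+σ₂²)) − z_{α/2}
    = 306 · √(291/2608328) − 1.960
    = 306 · 0.01056 − 1.960
    = 3.2321 − 1.960 = 1.2721 → 1.27
Power = Φ(1.27) = 0.898.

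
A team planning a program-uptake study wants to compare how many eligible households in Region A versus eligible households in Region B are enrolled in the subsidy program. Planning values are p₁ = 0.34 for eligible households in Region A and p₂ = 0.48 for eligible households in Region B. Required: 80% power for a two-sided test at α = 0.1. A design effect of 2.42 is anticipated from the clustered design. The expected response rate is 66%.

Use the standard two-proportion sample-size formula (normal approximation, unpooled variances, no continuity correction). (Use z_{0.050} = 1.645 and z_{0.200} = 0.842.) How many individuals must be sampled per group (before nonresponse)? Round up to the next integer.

n = 549 per group

n = (z_{α/2} + z_β)² · [p₁(1−p₁) + p₂(1−p₂)] / (p₁ − p₂)²
  = (1.645 + 0.842)² · (0.34·0.66 + 0.48·0.52) / (-0.14)²
  = (2.487)² · (0.2244 + 0.2496) / 0.0196
  = 6.1852 · 0.4740 / 0.0196
  = 149.58
Design effect: 2.42 × 149.58 = 361.98.
Adjust for 66% response: 361.98 / 0.66 = 548.46.
Round up → n = 549 per group.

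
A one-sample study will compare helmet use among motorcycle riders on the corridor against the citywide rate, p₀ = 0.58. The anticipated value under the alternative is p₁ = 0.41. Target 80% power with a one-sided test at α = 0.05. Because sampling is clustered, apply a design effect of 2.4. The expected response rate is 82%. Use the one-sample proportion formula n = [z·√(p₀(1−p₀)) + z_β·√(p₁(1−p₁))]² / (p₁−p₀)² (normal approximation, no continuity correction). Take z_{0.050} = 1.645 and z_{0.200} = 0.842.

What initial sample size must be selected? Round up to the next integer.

n = 153

n = [z_α·√(p₀q₀) + z_β·√(p₁q₁)]² / (p₁ − p₀)²
  = [1.645·√(0.58·0.42) + 0.842·√(0.41·0.59)]² / (-0.17)²
  = [1.645·0.4936 + 0.842·0.4918]² / 0.0289
  = [1.2260]² / 0.0289
  = 52.01
Design effect: 2.4 × 52.01 = 124.83.
Adjust for 82% response: 124.83 / 0.82 = 152.23.
Round up → n = 153.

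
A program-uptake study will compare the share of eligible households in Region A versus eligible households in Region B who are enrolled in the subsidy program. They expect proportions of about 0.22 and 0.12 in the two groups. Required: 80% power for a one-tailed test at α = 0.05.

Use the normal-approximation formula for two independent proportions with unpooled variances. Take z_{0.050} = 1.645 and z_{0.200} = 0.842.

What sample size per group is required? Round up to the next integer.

n = 172 per group

n = (z_α + z_β)² · [p₁(1−p₁) + p₂(1−p₂)] / (p₁ − p₂)²
  = (1.645 + 0.842)² · (0.22·0.78 + 0.12·0.88) / (0.10)²
  = (2.487)² · (0.1716 + 0.1056) / 0.0100
  = 6.1852 · 0.2772 / 0.0100
  = 171.45
Round up → n = 172 per group.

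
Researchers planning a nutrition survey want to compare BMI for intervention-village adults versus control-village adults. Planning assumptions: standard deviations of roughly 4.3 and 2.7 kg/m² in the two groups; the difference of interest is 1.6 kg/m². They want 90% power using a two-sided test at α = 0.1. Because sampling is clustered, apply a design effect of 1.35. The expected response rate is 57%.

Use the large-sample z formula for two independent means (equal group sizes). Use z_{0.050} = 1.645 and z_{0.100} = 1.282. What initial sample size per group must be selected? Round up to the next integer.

n = 205 per group

n = (z_{α/2} + z_β)² · (σ₁² + σ₂²) / δ²
  = (1.645 + 1.282)² · (4.3² + 2.7² = 25.78) / 1.6²
  = 8.5673 · 25.78 / 2.56
  = 86.28
Design effect: 1.35 × 86.28 = 116.47.
Adjust for 57% response: 116.47 / 0.57 = 204.34.
Round up → n = 205 per group.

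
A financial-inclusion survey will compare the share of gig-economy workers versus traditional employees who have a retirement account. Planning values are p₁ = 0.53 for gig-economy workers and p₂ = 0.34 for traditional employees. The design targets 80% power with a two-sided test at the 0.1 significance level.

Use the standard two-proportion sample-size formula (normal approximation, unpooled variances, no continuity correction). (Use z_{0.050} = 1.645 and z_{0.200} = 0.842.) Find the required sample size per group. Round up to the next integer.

n = (z_{α/2} + z_β)² · [p₁(1−p₁) + p₂(1−p₂)] / (p₁ − p₂)²
  = (1.645 + 0.842)² · (0.53·0.47 + 0.34·0.66) / (0.19)²
  = (2.487)² · (0.2491 + 0.2244) / 0.0361
  = 6.1852 · 0.4735 / 0.0361
  = 81.13
Round up → n = 82 per group.

n = 82 per group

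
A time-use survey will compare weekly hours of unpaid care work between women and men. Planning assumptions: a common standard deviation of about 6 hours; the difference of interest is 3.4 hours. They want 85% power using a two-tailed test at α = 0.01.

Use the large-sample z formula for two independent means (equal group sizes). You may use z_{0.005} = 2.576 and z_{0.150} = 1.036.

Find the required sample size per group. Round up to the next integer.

n = (z_{α/2} + z_β)² · (σ₁² + σ₂²) / δ²
  = (2.576 + 1.036)² · (2·6² = 72) / 3.4²
  = 13.0465 · 72 / 11.56
  = 81.26
Round up → n = 82 per group.

n = 82 per group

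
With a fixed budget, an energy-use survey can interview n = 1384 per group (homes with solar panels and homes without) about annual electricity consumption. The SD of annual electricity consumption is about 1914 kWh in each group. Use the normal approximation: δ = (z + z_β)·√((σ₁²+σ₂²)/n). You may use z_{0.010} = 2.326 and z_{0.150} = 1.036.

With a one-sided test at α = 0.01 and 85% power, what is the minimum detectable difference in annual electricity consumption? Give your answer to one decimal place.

Minimum detectable difference ≈ 244.6 kWh

δ = (z_α + z_β) · √((σ₁²+σ₂²)/n)
  = (2.326 + 1.036) · √(7326792/1384)
  = 3.362 · √5293.9
  = 3.362 · 72.7594
  = 244.6170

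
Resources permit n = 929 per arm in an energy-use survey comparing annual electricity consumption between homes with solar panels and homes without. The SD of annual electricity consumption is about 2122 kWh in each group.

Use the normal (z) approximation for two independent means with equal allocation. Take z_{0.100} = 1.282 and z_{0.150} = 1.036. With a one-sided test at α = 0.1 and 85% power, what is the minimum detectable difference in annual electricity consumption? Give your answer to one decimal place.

δ = (z_α + z_β) · √((σ₁²+σ₂²)/n)
  = (1.282 + 1.036) · √(9005768/929)
  = 2.318 · √9694.0
  = 2.318 · 98.4583
  = 228.2264

Minimum detectable difference ≈ 228.2 kWh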